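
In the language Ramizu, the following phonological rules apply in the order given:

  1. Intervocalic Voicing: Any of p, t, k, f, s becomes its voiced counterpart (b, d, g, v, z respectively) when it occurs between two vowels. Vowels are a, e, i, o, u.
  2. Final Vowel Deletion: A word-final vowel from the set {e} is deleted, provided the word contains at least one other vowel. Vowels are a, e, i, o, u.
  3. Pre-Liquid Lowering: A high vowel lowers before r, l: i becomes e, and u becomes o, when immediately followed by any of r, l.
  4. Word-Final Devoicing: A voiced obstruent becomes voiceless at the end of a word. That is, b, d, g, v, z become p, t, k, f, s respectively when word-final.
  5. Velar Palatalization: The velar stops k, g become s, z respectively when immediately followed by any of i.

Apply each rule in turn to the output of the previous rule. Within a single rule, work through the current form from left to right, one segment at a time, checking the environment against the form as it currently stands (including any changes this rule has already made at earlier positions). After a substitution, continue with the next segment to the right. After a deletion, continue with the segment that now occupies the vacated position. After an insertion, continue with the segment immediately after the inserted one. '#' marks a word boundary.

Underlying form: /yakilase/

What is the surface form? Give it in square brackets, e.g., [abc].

[yagelas]

1 Intervocalic Voicing: [yakilase] → [yagilaze]
2 Final Vowel Deletion: [yagilaze] → [yagilaz]
3 Pre-Liquid Lowering: [yagilaz] → [yagelaz]
4 Word-Final Devoicing: [yagelaz] → [yagelas]
5 Velar Palatalization: no change — [yagelas]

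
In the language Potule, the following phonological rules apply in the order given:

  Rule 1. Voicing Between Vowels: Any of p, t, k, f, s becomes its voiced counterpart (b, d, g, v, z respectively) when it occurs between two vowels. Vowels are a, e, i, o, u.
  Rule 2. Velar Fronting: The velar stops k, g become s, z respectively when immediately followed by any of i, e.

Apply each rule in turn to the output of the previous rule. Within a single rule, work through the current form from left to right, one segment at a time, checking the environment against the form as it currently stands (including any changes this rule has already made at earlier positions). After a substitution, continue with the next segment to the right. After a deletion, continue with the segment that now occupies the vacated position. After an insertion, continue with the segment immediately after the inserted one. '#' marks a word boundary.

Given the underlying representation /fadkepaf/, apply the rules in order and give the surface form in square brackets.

[fadsebaf]

Rule 1 Voicing Between Vowels: [fadkepaf] → [fadkebaf]
Rule 2 Velar Fronting: [fadkebaf] → [fadsebaf]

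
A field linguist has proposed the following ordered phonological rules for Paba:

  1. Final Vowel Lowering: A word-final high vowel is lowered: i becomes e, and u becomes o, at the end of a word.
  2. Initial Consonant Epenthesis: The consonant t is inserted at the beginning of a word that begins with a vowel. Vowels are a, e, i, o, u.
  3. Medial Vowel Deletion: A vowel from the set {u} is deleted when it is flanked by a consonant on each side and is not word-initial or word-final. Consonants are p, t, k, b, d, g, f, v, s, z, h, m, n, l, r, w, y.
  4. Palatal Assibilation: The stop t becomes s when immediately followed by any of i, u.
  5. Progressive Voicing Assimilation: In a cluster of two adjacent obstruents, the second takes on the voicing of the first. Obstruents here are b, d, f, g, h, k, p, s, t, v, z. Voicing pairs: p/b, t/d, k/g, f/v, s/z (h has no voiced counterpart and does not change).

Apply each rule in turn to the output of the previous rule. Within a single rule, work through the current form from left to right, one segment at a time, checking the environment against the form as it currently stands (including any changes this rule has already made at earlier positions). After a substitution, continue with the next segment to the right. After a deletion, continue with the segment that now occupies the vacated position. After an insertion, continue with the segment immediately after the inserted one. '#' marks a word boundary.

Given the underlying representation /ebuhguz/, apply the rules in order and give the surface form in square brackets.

1 Final Vowel Lowering: no change — [ebuhguz]
2 Initial Consonant Epenthesis: [ebuhguz] → [tebuhguz]
3 Medial Vowel Deletion: [tebuhguz] → [tebhgz]
4 Palatal Assibilation: no change — [tebhgz]
5 Progressive Voicing Assimilation: [tebhgz] → [tebhks]

[tebhks]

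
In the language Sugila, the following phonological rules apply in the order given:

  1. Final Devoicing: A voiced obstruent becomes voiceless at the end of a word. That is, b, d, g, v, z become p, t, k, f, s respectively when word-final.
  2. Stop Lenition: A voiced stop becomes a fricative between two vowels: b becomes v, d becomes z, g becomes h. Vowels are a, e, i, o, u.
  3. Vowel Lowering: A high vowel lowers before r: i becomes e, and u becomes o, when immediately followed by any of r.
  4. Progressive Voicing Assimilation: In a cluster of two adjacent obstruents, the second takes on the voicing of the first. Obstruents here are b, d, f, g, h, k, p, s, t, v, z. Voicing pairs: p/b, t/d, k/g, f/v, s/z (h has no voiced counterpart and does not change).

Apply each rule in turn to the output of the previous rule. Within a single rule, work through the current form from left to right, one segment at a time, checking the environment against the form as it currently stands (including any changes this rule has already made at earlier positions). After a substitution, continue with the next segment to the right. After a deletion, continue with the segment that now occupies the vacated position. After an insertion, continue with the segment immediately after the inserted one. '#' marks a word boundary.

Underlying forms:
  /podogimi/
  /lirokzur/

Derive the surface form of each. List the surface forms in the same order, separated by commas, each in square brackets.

/podogimi/:
  1 Final Devoicing: no change — [podogimi]
  2 Stop Lenition: [podogimi] → [pozohimi]
  3 Vowel Lowering: no change — [pozohimi]
  4 Progressive Voicing Assimilation: no change — [pozohimi]
/lirokzur/:
  1 Final Devoicing: no change — [lirokzur]
  2 Stop Lenition: no change — [lirokzur]
  3 Vowel Lowering: [lirokzur] → [lerokzor]
  4 Progressive Voicing Assimilation: [lerokzor] → [leroksor]

[pozohimi], [leroksor]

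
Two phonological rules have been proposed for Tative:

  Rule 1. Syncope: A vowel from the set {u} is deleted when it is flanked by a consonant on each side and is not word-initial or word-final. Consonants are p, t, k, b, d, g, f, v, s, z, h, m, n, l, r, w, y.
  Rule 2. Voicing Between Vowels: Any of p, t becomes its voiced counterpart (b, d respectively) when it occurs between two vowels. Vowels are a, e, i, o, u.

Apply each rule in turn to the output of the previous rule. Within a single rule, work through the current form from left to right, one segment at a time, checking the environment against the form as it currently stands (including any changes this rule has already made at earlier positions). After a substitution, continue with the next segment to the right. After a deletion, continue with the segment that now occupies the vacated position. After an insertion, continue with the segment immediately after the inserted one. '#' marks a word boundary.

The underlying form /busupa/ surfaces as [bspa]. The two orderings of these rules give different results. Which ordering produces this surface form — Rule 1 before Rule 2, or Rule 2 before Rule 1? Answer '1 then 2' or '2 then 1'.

1 then 2

Order 1 then 2:
  1 Syncope: [busupa] → [bspa]
  2 Voicing Between Vowels: no change — [bspa]
  result: [bspa]
Order 2 then 1:
  2 Voicing Between Vowels: [busupa] → [busuba]
  1 Syncope: [busuba] → [bsba]
  result: [bsba]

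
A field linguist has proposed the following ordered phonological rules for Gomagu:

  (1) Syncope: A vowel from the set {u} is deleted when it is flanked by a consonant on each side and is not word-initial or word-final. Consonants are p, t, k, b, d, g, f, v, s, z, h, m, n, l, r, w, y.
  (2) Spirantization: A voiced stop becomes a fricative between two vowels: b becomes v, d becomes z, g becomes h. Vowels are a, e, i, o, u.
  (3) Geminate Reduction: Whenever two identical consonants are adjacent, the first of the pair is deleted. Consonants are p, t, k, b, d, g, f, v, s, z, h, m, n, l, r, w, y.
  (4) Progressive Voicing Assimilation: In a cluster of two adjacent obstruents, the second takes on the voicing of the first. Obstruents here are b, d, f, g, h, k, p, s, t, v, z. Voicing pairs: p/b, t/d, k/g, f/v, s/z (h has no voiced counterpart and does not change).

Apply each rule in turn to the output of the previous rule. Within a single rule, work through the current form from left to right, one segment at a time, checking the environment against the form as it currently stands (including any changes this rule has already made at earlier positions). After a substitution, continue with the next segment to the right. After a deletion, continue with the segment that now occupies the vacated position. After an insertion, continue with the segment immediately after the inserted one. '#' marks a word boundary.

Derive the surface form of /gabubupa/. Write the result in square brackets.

[gabba]

(1) Syncope: [gabubupa] → [gabbpa]
(2) Spirantization: no change — [gabbpa]
(3) Geminate Reduction: [gabbpa] → [gabpa]
(4) Progressive Voicing Assimilation: [gabpa] → [gabba]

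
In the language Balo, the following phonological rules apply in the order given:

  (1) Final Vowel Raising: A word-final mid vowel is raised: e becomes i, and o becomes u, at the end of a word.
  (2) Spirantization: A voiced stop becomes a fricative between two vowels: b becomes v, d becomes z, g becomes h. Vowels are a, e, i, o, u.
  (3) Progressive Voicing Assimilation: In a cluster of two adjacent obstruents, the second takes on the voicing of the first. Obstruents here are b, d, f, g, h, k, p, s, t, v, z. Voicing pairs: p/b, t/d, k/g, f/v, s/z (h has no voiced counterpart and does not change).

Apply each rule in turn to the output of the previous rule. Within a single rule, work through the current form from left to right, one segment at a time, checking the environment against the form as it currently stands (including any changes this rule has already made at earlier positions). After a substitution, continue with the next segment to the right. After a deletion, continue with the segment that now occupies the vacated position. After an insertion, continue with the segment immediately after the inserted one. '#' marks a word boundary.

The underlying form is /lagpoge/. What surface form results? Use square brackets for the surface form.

[lagbohi]

(1) Final Vowel Raising: [lagpoge] → [lagpogi]
(2) Spirantization: [lagpogi] → [lagpohi]
(3) Progressive Voicing Assimilation: [lagpohi] → [lagbohi]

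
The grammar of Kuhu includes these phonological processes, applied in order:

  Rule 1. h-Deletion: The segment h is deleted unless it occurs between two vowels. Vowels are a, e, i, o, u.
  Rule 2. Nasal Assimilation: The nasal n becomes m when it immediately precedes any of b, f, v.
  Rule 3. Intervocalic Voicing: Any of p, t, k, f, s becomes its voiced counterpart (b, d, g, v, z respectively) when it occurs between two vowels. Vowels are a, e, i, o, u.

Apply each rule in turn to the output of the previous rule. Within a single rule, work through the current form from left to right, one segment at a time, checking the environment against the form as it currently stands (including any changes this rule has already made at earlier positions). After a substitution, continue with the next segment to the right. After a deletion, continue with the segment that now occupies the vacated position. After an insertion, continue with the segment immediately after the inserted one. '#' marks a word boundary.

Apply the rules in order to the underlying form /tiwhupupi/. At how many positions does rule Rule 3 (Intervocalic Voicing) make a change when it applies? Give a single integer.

Rule 1 h-Deletion: [tiwhupupi] → [tiwupupi]
Rule 2 Nasal Assimilation: no change — [tiwupupi]
Rule 3 Intervocalic Voicing: [tiwupupi] → [tiwububi]
Rule Rule 3 changed 2 position(s).

2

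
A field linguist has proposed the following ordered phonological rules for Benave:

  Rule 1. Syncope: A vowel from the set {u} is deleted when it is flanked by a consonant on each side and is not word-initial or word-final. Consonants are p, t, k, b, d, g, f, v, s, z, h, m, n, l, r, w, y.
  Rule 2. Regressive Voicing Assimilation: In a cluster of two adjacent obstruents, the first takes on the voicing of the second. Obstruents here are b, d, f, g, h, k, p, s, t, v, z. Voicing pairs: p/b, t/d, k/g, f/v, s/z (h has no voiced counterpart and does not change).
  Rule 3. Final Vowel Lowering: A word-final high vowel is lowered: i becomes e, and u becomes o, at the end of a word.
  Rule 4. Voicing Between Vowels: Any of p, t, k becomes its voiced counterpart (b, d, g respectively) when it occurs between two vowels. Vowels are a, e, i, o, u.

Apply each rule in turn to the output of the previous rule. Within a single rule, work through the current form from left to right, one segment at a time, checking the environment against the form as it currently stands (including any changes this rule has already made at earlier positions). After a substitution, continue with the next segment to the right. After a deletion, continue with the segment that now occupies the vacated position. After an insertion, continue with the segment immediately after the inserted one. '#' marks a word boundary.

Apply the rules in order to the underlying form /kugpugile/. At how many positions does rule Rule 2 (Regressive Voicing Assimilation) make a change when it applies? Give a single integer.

3

Rule 1 Syncope: [kugpugile] → [kgpgile]
Rule 2 Regressive Voicing Assimilation: [kgpgile] → [gkbgile]
Rule 3 Final Vowel Lowering: no change — [gkbgile]
Rule 4 Voicing Between Vowels: no change — [gkbgile]
Rule Rule 2 changed 3 position(s).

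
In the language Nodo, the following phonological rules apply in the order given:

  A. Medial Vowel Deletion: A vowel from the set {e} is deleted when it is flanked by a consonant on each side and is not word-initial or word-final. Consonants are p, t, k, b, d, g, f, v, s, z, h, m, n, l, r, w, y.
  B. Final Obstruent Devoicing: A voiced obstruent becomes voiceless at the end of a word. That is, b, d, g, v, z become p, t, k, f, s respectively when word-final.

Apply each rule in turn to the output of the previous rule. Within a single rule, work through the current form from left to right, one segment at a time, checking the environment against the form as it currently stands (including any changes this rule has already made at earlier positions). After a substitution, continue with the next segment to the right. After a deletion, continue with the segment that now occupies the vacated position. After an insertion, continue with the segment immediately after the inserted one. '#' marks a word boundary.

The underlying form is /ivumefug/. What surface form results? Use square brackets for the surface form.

[ivumfuk]

A Medial Vowel Deletion: [ivumefug] → [ivumfug]
B Final Obstruent Devoicing: [ivumfug] → [ivumfuk]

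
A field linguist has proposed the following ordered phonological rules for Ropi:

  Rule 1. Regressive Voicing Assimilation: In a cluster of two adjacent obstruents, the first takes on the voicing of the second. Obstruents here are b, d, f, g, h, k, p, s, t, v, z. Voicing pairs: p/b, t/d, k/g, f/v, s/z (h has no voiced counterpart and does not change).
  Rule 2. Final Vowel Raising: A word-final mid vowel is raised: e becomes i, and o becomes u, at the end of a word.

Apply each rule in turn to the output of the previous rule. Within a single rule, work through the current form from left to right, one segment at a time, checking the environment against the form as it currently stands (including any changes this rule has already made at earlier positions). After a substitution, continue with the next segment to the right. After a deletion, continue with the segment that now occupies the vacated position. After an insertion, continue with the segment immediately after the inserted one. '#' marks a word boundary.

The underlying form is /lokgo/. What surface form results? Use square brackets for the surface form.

[loggu]

Rule 1 Regressive Voicing Assimilation: [lokgo] → [loggo]
Rule 2 Final Vowel Raising: [loggo] → [loggu]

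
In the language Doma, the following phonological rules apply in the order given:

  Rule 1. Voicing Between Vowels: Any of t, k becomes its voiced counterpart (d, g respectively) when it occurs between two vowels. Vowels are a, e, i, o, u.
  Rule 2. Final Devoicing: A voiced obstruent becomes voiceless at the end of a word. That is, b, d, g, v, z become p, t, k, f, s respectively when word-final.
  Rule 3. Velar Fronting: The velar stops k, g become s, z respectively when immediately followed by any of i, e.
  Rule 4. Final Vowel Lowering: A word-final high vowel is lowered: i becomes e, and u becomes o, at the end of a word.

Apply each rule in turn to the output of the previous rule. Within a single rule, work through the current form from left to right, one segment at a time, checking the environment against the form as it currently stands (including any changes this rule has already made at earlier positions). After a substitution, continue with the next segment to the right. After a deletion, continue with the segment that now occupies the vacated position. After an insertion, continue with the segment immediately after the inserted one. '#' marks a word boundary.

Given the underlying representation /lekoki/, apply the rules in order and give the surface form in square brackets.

Rule 1 Voicing Between Vowels: [lekoki] → [legogi]
Rule 2 Final Devoicing: no change — [legogi]
Rule 3 Velar Fronting: [legogi] → [legozi]
Rule 4 Final Vowel Lowering: [legozi] → [legoze]

[legoze]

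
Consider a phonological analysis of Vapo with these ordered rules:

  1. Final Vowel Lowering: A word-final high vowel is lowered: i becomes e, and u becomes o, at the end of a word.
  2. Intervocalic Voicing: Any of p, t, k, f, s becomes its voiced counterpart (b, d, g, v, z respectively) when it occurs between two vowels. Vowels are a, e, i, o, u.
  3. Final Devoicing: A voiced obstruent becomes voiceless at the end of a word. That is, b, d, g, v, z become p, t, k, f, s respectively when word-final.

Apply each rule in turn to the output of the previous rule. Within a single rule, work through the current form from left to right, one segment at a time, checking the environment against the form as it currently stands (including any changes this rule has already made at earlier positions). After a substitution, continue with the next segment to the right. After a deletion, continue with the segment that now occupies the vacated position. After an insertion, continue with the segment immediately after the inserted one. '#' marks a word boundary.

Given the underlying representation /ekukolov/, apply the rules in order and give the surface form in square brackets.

1 Final Vowel Lowering: no change — [ekukolov]
2 Intervocalic Voicing: [ekukolov] → [egugolov]
3 Final Devoicing: [egugolov] → [egugolof]

[egugolof]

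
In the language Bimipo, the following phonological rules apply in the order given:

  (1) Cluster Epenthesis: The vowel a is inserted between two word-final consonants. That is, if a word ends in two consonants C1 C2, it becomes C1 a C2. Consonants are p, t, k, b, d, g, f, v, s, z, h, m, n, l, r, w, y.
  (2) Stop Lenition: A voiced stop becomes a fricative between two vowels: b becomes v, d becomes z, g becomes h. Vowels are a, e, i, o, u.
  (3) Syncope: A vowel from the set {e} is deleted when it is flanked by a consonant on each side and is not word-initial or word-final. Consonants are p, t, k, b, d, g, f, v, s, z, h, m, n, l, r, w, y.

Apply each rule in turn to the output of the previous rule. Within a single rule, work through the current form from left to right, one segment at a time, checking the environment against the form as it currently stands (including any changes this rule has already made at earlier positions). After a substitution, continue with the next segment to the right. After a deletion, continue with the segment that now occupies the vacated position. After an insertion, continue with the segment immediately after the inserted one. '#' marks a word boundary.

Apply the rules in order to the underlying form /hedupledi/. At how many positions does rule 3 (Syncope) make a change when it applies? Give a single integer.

(1) Cluster Epenthesis: no change — [hedupledi]
(2) Stop Lenition: [hedupledi] → [hezuplezi]
(3) Syncope: [hezuplezi] → [hzuplzi]
Rule 3 changed 2 position(s).

2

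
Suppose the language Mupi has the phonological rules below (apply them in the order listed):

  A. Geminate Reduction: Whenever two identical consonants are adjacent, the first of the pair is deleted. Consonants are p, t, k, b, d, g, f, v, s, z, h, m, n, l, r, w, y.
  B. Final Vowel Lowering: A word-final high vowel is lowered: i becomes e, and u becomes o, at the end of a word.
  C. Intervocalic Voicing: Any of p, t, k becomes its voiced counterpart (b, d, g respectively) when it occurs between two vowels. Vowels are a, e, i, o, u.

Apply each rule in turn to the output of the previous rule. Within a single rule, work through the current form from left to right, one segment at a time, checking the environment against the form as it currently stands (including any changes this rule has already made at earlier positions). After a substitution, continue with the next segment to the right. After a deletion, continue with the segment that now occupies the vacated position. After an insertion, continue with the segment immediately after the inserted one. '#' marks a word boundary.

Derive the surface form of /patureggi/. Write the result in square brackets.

A Geminate Reduction: [patureggi] → [paturegi]
B Final Vowel Lowering: [paturegi] → [paturege]
C Intervocalic Voicing: [paturege] → [padurege]

[padurege]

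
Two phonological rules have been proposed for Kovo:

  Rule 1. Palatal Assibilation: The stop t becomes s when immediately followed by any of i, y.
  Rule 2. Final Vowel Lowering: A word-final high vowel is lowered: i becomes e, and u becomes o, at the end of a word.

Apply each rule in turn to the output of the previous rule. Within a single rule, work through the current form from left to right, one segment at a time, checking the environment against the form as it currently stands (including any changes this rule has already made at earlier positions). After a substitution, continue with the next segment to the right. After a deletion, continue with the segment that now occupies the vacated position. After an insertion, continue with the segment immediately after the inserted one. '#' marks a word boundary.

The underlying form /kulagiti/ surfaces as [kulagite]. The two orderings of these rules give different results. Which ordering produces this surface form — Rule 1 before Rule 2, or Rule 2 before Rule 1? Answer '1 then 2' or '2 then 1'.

2 then 1

Order 1 then 2:
  1 Palatal Assibilation: [kulagiti] → [kulagisi]
  2 Final Vowel Lowering: [kulagisi] → [kulagise]
  result: [kulagise]
Order 2 then 1:
  2 Final Vowel Lowering: [kulagiti] → [kulagite]
  1 Palatal Assibilation: no change — [kulagite]
  result: [kulagite]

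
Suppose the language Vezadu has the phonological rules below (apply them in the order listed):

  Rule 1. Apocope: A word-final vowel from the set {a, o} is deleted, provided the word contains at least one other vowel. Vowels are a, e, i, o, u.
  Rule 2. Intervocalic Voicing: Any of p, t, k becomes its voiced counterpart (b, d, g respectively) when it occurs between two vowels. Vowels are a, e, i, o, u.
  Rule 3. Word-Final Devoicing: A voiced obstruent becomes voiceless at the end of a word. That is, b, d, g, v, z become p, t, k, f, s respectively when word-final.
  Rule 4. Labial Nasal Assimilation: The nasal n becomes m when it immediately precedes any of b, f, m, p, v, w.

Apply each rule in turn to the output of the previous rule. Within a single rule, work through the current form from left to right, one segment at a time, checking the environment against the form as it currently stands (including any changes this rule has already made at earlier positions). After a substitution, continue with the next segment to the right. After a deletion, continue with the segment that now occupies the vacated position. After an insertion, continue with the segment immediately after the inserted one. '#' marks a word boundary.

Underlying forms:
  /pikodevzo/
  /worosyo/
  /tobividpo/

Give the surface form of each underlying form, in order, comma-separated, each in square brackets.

/pikodevzo/:
  Rule 1 Apocope: [pikodevzo] → [pikodevz]
  Rule 2 Intervocalic Voicing: [pikodevz] → [pigodevz]
  Rule 3 Word-Final Devoicing: [pigodevz] → [pigodevs]
  Rule 4 Labial Nasal Assimilation: no change — [pigodevs]
/worosyo/:
  Rule 1 Apocope: [worosyo] → [worosy]
  Rule 2 Intervocalic Voicing: no change — [worosy]
  Rule 3 Word-Final Devoicing: no change — [worosy]
  Rule 4 Labial Nasal Assimilation: no change — [worosy]
/tobividpo/:
  Rule 1 Apocope: [tobividpo] → [tobividp]
  Rule 2 Intervocalic Voicing: no change — [tobividp]
  Rule 3 Word-Final Devoicing: no change — [tobividp]
  Rule 4 Labial Nasal Assimilation: no change — [tobividp]

[pigodevs], [worosy], [tobividp]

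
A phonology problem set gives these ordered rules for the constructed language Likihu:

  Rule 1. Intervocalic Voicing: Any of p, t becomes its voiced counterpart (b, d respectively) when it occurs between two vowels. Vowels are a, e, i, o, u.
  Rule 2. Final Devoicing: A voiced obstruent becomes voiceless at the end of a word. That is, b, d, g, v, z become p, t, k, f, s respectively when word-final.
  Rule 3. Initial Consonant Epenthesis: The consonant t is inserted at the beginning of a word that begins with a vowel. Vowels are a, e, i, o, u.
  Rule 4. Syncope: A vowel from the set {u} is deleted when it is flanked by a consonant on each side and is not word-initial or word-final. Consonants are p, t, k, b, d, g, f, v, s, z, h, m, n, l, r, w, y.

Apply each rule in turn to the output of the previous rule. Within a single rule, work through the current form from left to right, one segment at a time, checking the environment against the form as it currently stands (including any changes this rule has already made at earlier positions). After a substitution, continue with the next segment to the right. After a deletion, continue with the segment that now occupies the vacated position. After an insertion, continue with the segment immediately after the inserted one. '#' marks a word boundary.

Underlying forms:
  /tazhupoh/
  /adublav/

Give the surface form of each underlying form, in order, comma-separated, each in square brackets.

[tazhboh], [tadblaf]

/tazhupoh/:
  Rule 1 Intervocalic Voicing: [tazhupoh] → [tazhuboh]
  Rule 2 Final Devoicing: no change — [tazhuboh]
  Rule 3 Initial Consonant Epenthesis: no change — [tazhuboh]
  Rule 4 Syncope: [tazhuboh] → [tazhboh]
/adublav/:
  Rule 1 Intervocalic Voicing: no change — [adublav]
  Rule 2 Final Devoicing: [adublav] → [adublaf]
  Rule 3 Initial Consonant Epenthesis: [adublaf] → [tadublaf]
  Rule 4 Syncope: [tadublaf] → [tadblaf]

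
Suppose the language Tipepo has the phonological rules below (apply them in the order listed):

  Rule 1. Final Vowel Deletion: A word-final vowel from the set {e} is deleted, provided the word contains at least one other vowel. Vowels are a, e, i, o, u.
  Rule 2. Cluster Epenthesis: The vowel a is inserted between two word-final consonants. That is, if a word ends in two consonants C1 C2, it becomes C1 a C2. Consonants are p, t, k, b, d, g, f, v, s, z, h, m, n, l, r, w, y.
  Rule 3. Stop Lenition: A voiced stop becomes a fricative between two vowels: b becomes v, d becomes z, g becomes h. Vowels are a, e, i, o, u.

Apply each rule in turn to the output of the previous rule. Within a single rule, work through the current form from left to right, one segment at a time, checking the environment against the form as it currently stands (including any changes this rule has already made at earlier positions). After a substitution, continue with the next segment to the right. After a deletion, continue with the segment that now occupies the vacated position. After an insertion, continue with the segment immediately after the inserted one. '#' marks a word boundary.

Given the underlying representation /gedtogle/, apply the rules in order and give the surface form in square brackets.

[gedtohal]

Rule 1 Final Vowel Deletion: [gedtogle] → [gedtogl]
Rule 2 Cluster Epenthesis: [gedtogl] → [gedtogal]
Rule 3 Stop Lenition: [gedtogal] → [gedtohal]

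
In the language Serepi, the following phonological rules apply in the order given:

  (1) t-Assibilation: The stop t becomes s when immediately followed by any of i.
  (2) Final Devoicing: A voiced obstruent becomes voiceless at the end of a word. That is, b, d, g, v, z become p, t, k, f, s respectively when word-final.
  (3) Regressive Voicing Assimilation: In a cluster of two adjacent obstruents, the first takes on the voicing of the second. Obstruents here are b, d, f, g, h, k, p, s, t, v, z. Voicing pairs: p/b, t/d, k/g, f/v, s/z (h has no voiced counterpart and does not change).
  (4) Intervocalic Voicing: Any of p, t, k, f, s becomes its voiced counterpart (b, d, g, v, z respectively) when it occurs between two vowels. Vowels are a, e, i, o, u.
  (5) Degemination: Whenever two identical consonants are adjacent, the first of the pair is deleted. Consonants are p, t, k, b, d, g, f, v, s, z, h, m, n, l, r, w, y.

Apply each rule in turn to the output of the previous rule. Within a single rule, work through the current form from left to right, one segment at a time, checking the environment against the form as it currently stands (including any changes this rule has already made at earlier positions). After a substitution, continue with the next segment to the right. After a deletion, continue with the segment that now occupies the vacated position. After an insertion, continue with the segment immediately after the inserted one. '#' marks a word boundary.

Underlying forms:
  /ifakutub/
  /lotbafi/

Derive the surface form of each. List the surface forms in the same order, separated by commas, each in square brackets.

/ifakutub/:
  (1) t-Assibilation: no change — [ifakutub]
  (2) Final Devoicing: [ifakutub] → [ifakutup]
  (3) Regressive Voicing Assimilation: no change — [ifakutup]
  (4) Intervocalic Voicing: [ifakutup] → [ivagudup]
  (5) Degemination: no change — [ivagudup]
/lotbafi/:
  (1) t-Assibilation: no change — [lotbafi]
  (2) Final Devoicing: no change — [lotbafi]
  (3) Regressive Voicing Assimilation: [lotbafi] → [lodbafi]
  (4) Intervocalic Voicing: [lodbafi] → [lodbavi]
  (5) Degemination: no change — [lodbavi]

[ivagudup], [lodbavi]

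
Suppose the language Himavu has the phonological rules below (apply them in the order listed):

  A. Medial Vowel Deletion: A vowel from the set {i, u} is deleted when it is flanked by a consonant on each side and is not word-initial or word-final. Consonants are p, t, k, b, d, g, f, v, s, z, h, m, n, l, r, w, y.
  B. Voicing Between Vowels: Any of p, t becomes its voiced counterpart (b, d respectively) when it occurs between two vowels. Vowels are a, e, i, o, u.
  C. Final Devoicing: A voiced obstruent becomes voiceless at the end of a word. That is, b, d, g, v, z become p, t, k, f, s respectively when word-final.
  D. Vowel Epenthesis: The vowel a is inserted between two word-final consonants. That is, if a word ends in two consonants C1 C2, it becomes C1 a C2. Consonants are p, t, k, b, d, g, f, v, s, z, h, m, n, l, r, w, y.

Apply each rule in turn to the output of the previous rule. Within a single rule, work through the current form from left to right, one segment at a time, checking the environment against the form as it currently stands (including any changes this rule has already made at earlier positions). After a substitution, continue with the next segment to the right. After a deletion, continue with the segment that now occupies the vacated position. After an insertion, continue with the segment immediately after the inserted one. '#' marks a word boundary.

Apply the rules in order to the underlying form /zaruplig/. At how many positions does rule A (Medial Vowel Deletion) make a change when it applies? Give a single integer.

2

A Medial Vowel Deletion: [zaruplig] → [zarplg]
B Voicing Between Vowels: no change — [zarplg]
C Final Devoicing: [zarplg] → [zarplk]
D Vowel Epenthesis: [zarplk] → [zarplak]
Rule A changed 2 position(s).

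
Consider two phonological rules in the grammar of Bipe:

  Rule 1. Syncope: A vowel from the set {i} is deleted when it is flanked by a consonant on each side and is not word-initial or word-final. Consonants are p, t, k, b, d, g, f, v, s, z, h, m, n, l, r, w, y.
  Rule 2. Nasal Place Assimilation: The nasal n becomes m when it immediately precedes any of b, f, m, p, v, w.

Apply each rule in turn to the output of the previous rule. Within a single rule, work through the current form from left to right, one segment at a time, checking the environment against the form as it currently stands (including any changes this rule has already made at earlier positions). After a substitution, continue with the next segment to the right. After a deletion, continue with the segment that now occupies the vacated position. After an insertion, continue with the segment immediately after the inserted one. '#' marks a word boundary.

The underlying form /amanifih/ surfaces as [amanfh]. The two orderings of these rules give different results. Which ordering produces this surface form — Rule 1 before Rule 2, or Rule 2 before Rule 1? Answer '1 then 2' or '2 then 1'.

Order 1 then 2:
  1 Syncope: [amanifih] → [amanfh]
  2 Nasal Place Assimilation: [amanfh] → [amamfh]
  result: [amamfh]
Order 2 then 1:
  2 Nasal Place Assimilation: no change — [amanifih]
  1 Syncope: [amanifih] → [amanfh]
  result: [amanfh]

2 then 1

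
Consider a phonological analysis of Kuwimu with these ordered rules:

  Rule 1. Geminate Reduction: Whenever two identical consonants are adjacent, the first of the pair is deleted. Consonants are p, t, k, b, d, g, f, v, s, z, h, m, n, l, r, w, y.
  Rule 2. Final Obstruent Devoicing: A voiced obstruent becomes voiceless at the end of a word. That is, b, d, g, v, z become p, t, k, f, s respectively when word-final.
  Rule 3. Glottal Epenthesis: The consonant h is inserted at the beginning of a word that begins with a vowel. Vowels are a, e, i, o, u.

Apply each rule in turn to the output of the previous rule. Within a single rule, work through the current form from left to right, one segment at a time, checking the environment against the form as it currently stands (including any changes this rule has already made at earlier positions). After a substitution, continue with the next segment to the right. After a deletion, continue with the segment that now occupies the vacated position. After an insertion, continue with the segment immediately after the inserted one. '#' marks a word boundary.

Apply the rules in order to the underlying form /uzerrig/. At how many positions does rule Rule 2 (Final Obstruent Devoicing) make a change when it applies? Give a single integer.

Rule 1 Geminate Reduction: [uzerrig] → [uzerig]
Rule 2 Final Obstruent Devoicing: [uzerig] → [uzerik]
Rule 3 Glottal Epenthesis: [uzerik] → [huzerik]
Rule Rule 2 changed 1 position(s).

1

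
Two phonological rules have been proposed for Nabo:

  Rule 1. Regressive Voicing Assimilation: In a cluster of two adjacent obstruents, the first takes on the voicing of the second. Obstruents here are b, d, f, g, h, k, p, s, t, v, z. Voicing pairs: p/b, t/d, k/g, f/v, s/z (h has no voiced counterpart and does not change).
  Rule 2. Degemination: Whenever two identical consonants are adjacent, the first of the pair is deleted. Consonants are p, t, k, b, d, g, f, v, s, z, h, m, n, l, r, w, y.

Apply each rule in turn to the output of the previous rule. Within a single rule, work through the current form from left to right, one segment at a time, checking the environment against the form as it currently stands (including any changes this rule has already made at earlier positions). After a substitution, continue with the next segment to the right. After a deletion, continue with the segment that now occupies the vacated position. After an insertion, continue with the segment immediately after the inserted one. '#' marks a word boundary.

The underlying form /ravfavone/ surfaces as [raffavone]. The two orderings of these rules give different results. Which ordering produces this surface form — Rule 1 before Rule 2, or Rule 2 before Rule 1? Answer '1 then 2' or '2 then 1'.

2 then 1

Order 1 then 2:
  1 Regressive Voicing Assimilation: [ravfavone] → [raffavone]
  2 Degemination: [raffavone] → [rafavone]
  result: [rafavone]
Order 2 then 1:
  2 Degemination: no change — [ravfavone]
  1 Regressive Voicing Assimilation: [ravfavone] → [raffavone]
  result: [raffavone]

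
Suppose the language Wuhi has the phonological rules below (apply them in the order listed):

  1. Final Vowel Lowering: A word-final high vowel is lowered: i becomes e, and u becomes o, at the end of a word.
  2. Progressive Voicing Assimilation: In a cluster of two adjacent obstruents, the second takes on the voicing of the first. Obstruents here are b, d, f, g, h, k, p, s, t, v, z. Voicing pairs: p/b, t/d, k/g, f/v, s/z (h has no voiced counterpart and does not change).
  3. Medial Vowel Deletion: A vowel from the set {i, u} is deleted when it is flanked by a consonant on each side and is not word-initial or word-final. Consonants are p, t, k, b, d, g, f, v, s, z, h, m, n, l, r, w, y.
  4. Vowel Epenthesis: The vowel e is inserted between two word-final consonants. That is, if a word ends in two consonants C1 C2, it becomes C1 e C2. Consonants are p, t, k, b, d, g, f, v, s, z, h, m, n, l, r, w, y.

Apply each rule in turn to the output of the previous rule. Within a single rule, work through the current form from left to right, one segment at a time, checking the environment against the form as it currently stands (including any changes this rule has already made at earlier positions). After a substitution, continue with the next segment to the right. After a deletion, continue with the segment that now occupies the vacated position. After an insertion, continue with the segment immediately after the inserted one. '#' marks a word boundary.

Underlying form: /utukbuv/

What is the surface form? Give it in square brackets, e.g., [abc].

1 Final Vowel Lowering: no change — [utukbuv]
2 Progressive Voicing Assimilation: [utukbuv] → [utukpuv]
3 Medial Vowel Deletion: [utukpuv] → [utkpv]
4 Vowel Epenthesis: [utkpv] → [utkpev]

[utkpev]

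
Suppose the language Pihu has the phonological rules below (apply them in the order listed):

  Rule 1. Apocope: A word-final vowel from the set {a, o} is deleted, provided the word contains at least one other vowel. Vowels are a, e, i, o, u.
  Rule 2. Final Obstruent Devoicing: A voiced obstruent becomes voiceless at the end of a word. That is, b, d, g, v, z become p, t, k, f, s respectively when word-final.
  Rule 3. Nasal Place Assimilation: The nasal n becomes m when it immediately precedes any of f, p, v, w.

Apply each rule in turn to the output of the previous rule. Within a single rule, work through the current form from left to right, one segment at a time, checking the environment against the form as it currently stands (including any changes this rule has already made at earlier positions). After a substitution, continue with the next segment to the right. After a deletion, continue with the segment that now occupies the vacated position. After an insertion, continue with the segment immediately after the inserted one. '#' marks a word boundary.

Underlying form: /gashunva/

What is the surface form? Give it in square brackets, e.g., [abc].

Rule 1 Apocope: [gashunva] → [gashunv]
Rule 2 Final Obstruent Devoicing: [gashunv] → [gashunf]
Rule 3 Nasal Place Assimilation: [gashunf] → [gashumf]

[gashumf]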